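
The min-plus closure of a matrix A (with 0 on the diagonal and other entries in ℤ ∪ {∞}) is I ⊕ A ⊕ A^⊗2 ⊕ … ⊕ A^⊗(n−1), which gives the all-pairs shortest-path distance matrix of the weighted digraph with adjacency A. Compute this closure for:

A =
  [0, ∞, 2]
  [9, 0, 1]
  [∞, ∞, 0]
Closure =
  [0, ∞, 2]
  [9, 0, 1]
  [∞, ∞, 0]

This is the Floyd-Warshall all-pairs shortest-path computation. For each intermediate vertex k = 0, 1, …, 2, update dist[i][j] ← min(dist[i][j], dist[i][k] + dist[k][j]). The final matrix gives, for each (i, j), the minimum total weight of any directed path from i to j (possibly empty when i = j).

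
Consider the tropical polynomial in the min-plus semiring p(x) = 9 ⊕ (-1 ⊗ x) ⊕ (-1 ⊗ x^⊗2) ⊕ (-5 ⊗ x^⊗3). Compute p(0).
p(0) = -5

A tropical monomial a ⊗ x^⊗i evaluates to a + i · x. Evaluating each term at x = 0:
  Term 0 contributes 9 + 0 · 0 = 9
  Term 1 contributes -1 + 1 · 0 = -1
  Term 2 contributes -1 + 2 · 0 = -1
  Term 3 contributes -5 + 3 · 0 = -5
p(0) = ⊕ of these = min[9, -1, -1, -5] = -5.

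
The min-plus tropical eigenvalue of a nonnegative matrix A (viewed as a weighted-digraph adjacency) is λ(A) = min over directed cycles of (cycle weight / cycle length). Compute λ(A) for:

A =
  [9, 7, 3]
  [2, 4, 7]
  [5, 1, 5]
λ(A) = 2

Enumerate directed cycles and compute their means (weight / length). Sample:
  cycle 0 → 0: weight = 9, length = 1, mean = 9/1 ≈ 9.000
  cycle 1 → 1: weight = 4, length = 1, mean = 4/1 ≈ 4.000
  cycle 2 → 2: weight = 5, length = 1, mean = 5/1 ≈ 5.000
  cycle 0 → 1 → 0: weight = 9, length = 2, mean = 9/2 ≈ 4.500
  cycle 0 → 2 → 0: weight = 8, length = 2, mean = 8/2 ≈ 4.000
  cycle 1 → 0 → 1: weight = 9, length = 2, mean = 9/2 ≈ 4.500
Minimum mean = 2.000, attained e.g. along the cycle 0 → 2 → 1 → 0 with weight 6 and length 3. So λ(A) = 6/3 = 2.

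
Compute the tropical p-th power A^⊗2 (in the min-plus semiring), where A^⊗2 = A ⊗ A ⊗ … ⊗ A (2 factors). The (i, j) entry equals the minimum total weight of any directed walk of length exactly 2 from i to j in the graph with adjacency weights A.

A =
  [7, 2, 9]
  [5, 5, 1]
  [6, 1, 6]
A^⊗2 =
  [7, 7, 3]
  [7, 2, 6]
  [6, 6, 2]

Each entry (A^⊗2)_ij equals the minimum over all length-2 walks i = v_0 → v_1 → … → v_2 = j of Σ_t A[v_t][v_{t+1}]. For example, for (i, j) = (0, 2) we minimise over 3 possible intermediate vertex sequences; the minimum is 3, attained along the walk 0 → 1 → 2.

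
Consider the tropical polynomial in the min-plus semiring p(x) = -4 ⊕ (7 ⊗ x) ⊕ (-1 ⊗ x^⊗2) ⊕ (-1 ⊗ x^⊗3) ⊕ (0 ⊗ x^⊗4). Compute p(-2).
p(-2) = -8

A tropical monomial a ⊗ x^⊗i evaluates to a + i · x. Evaluating each term at x = -2:
  Term 0 contributes -4 + 0 · -2 = -4
  Term 1 contributes 7 + 1 · -2 = 5
  Term 2 contributes -1 + 2 · -2 = -5
  Term 3 contributes -1 + 3 · -2 = -7
  Term 4 contributes 0 + 4 · -2 = -8
p(-2) = ⊕ of these = min[-4, 5, -5, -7, -8] = -8.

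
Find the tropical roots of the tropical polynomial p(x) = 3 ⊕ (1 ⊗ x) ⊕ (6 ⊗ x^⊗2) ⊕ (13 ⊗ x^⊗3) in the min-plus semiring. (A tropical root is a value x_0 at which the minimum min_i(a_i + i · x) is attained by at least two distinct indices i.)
Roots: {-7, -5, 2}

Each tropical root is a break point of the lower envelope of the lines y = a_i + i · x (there are 4 lines, with slopes 0, 1, ..., 3). Only the lines that attain the minimum somewhere contribute to roots; other lines are dominated. Here the surviving (envelope) indices are i = 3, i = 2, i = 1, i = 0.
Intersections between consecutive envelope lines give the roots: for adjacent envelope indices i < j the intersection is x = (a_i − a_j) / (j − i). Reading off the sorted break points: {-7, -5, 2}.
Verification: at each break x_0, at least two indices attain the minimum of min_i(a_i + i · x_0).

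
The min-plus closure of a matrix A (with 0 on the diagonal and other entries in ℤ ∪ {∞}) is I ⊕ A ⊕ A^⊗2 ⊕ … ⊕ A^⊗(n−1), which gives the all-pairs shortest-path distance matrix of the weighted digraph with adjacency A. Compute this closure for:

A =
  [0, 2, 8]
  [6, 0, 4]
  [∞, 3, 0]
Closure =
  [0, 2, 6]
  [6, 0, 4]
  [9, 3, 0]

This is the Floyd-Warshall all-pairs shortest-path computation. For each intermediate vertex k = 0, 1, …, 2, update dist[i][j] ← min(dist[i][j], dist[i][k] + dist[k][j]). The final matrix gives, for each (i, j), the minimum total weight of any directed path from i to j (possibly empty when i = j).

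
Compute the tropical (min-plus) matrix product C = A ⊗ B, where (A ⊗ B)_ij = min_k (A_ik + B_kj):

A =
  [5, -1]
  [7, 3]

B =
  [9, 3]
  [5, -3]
A ⊗ B =
  [4, -4]
  [8, 0]

Apply the min-plus product entry-by-entry:
  C[0][0] = min over k of (A[0][0] + B[0][0] = 5 + 9 = 14, A[0][1] + B[1][0] = -1 + 5 = 4) = 4 (attained at k = 1)
  C[0][1] = min over k of (A[0][0] + B[0][1] = 5 + 3 = 8, A[0][1] + B[1][1] = -1 + -3 = -4) = -4 (attained at k = 1)
  C[1][0] = min over k of (A[1][0] + B[0][0] = 7 + 9 = 16, A[1][1] + B[1][0] = 3 + 5 = 8) = 8 (attained at k = 1)
  C[1][1] = min over k of (A[1][0] + B[0][1] = 7 + 3 = 10, A[1][1] + B[1][1] = 3 + -3 = 0) = 0 (attained at k = 1)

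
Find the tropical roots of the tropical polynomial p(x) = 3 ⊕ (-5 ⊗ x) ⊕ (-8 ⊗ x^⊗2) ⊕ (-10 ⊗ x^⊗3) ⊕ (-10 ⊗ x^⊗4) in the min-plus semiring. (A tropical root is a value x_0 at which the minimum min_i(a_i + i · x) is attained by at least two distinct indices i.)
Roots: {0, 2, 3, 8}

Each tropical root is a break point of the lower envelope of the lines y = a_i + i · x (there are 5 lines, with slopes 0, 1, ..., 4). Only the lines that attain the minimum somewhere contribute to roots; other lines are dominated. Here the surviving (envelope) indices are i = 4, i = 3, i = 2, i = 1, i = 0.
Intersections between consecutive envelope lines give the roots: for adjacent envelope indices i < j the intersection is x = (a_i − a_j) / (j − i). Reading off the sorted break points: {0, 2, 3, 8}.
Verification: at each break x_0, at least two indices attain the minimum of min_i(a_i + i · x_0).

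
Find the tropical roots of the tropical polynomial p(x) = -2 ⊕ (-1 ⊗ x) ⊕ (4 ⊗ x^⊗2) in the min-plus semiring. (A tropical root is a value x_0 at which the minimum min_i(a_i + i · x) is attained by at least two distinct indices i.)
Roots: {-5, -1}

Each tropical root is a break point of the lower envelope of the lines y = a_i + i · x (there are 3 lines, with slopes 0, 1, ..., 2). Only the lines that attain the minimum somewhere contribute to roots; other lines are dominated. Here the surviving (envelope) indices are i = 2, i = 1, i = 0.
Intersections between consecutive envelope lines give the roots: for adjacent envelope indices i < j the intersection is x = (a_i − a_j) / (j − i). Reading off the sorted break points: {-5, -1}.
Verification: at each break x_0, at least two indices attain the minimum of min_i(a_i + i · x_0).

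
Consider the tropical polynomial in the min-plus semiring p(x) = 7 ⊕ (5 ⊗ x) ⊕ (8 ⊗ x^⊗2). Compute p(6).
p(6) = 7

A tropical monomial a ⊗ x^⊗i evaluates to a + i · x. Evaluating each term at x = 6:
  Term 0 contributes 7 + 0 · 6 = 7
  Term 1 contributes 5 + 1 · 6 = 11
  Term 2 contributes 8 + 2 · 6 = 20
p(6) = ⊕ of these = min[7, 11, 20] = 7.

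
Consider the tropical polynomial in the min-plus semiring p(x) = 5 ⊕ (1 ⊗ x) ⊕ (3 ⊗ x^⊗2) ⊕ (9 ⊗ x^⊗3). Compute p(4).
p(4) = 5

A tropical monomial a ⊗ x^⊗i evaluates to a + i · x. Evaluating each term at x = 4:
  Term 0 contributes 5 + 0 · 4 = 5
  Term 1 contributes 1 + 1 · 4 = 5
  Term 2 contributes 3 + 2 · 4 = 11
  Term 3 contributes 9 + 3 · 4 = 21
p(4) = ⊕ of these = min[5, 5, 11, 21] = 5.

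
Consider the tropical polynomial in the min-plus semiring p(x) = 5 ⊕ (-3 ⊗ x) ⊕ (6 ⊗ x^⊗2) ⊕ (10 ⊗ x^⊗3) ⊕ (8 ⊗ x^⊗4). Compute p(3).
p(3) = 0

A tropical monomial a ⊗ x^⊗i evaluates to a + i · x. Evaluating each term at x = 3:
  Term 0 contributes 5 + 0 · 3 = 5
  Term 1 contributes -3 + 1 · 3 = 0
  Term 2 contributes 6 + 2 · 3 = 12
  Term 3 contributes 10 + 3 · 3 = 19
  Term 4 contributes 8 + 4 · 3 = 20
p(3) = ⊕ of these = min[5, 0, 12, 19, 20] = 0.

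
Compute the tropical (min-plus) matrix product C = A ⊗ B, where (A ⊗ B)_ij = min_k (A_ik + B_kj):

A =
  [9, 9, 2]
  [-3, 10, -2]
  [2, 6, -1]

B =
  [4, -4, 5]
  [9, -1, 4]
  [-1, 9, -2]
A ⊗ B =
  [1, 5, 0]
  [-3, -7, -4]
  [-2, -2, -3]

Apply the min-plus product entry-by-entry:
  C[0][0] = min over k of (A[0][0] + B[0][0] = 9 + 4 = 13, A[0][1] + B[1][0] = 9 + 9 = 18, A[0][2] + B[2][0] = 2 + -1 = 1) = 1 (attained at k = 2)
  C[0][1] = min over k of (A[0][0] + B[0][1] = 9 + -4 = 5, A[0][1] + B[1][1] = 9 + -1 = 8, A[0][2] + B[2][1] = 2 + 9 = 11) = 5 (attained at k = 0)
  C[0][2] = min over k of (A[0][0] + B[0][2] = 9 + 5 = 14, A[0][1] + B[1][2] = 9 + 4 = 13, A[0][2] + B[2][2] = 2 + -2 = 0) = 0 (attained at k = 2)
  C[1][0] = min over k of (A[1][0] + B[0][0] = -3 + 4 = 1, A[1][1] + B[1][0] = 10 + 9 = 19, A[1][2] + B[2][0] = -2 + -1 = -3) = -3 (attained at k = 2)
  C[1][1] = min over k of (A[1][0] + B[0][1] = -3 + -4 = -7, A[1][1] + B[1][1] = 10 + -1 = 9, A[1][2] + B[2][1] = -2 + 9 = 7) = -7 (attained at k = 0)
  C[1][2] = min over k of (A[1][0] + B[0][2] = -3 + 5 = 2, A[1][1] + B[1][2] = 10 + 4 = 14, A[1][2] + B[2][2] = -2 + -2 = -4) = -4 (attained at k = 2)
  C[2][0] = min over k of (A[2][0] + B[0][0] = 2 + 4 = 6, A[2][1] + B[1][0] = 6 + 9 = 15, A[2][2] + B[2][0] = -1 + -1 = -2) = -2 (attained at k = 2)
  C[2][1] = min over k of (A[2][0] + B[0][1] = 2 + -4 = -2, A[2][1] + B[1][1] = 6 + -1 = 5, A[2][2] + B[2][1] = -1 + 9 = 8) = -2 (attained at k = 0)
  C[2][2] = min over k of (A[2][0] + B[0][2] = 2 + 5 = 7, A[2][1] + B[1][2] = 6 + 4 = 10, A[2][2] + B[2][2] = -1 + -2 = -3) = -3 (attained at k = 2)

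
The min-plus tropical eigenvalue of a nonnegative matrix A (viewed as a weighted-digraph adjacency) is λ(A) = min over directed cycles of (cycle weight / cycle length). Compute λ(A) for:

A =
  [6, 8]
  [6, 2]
λ(A) = 2

Enumerate directed cycles and compute their means (weight / length). Sample:
  cycle 0 → 0: weight = 6, length = 1, mean = 6/1 ≈ 6.000
  cycle 1 → 1: weight = 2, length = 1, mean = 2/1 ≈ 2.000
  cycle 0 → 1 → 0: weight = 14, length = 2, mean = 14/2 ≈ 7.000
  cycle 1 → 0 → 1: weight = 14, length = 2, mean = 14/2 ≈ 7.000
Minimum mean = 2.000, attained e.g. along the cycle 1 → 1 with weight 2 and length 1. So λ(A) = 2/1 = 2.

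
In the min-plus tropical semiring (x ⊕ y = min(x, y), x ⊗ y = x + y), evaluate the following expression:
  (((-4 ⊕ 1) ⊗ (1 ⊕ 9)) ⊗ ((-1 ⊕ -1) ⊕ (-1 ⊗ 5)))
(((-4 ⊕ 1) ⊗ (1 ⊕ 9)) ⊗ ((-1 ⊕ -1) ⊕ (-1 ⊗ 5))) = -4

Expand innermost to outermost. Recall ⊕ takes the minimum of its arguments and ⊗ takes their sum. Working out the expression (((-4 ⊕ 1) ⊗ (1 ⊕ 9)) ⊗ ((-1 ⊕ -1) ⊕ (-1 ⊗ 5))) gives -4.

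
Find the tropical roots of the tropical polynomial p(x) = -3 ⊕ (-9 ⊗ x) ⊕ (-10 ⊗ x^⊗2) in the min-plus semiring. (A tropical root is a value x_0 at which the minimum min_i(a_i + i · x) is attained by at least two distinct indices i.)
Roots: {1, 6}

Each tropical root is a break point of the lower envelope of the lines y = a_i + i · x (there are 3 lines, with slopes 0, 1, ..., 2). Only the lines that attain the minimum somewhere contribute to roots; other lines are dominated. Here the surviving (envelope) indices are i = 2, i = 1, i = 0.
Intersections between consecutive envelope lines give the roots: for adjacent envelope indices i < j the intersection is x = (a_i − a_j) / (j − i). Reading off the sorted break points: {1, 6}.
Verification: at each break x_0, at least two indices attain the minimum of min_i(a_i + i · x_0).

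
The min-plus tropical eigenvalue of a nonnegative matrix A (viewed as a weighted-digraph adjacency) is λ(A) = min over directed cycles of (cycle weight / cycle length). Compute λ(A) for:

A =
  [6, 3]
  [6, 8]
λ(A) = 9/2

Enumerate directed cycles and compute their means (weight / length). Sample:
  cycle 0 → 0: weight = 6, length = 1, mean = 6/1 ≈ 6.000
  cycle 1 → 1: weight = 8, length = 1, mean = 8/1 ≈ 8.000
  cycle 0 → 1 → 0: weight = 9, length = 2, mean = 9/2 ≈ 4.500
  cycle 1 → 0 → 1: weight = 9, length = 2, mean = 9/2 ≈ 4.500
Minimum mean = 4.500, attained e.g. along the cycle 0 → 1 → 0 with weight 9 and length 2. So λ(A) = 9/2 = 9/2.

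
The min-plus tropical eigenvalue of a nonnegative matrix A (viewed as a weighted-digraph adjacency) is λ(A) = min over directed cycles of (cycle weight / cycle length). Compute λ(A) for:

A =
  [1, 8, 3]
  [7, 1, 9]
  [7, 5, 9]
λ(A) = 1

Enumerate directed cycles and compute their means (weight / length). Sample:
  cycle 0 → 0: weight = 1, length = 1, mean = 1/1 ≈ 1.000
  cycle 1 → 1: weight = 1, length = 1, mean = 1/1 ≈ 1.000
  cycle 2 → 2: weight = 9, length = 1, mean = 9/1 ≈ 9.000
  cycle 0 → 1 → 0: weight = 15, length = 2, mean = 15/2 ≈ 7.500
  cycle 0 → 2 → 0: weight = 10, length = 2, mean = 10/2 ≈ 5.000
  cycle 1 → 0 → 1: weight = 15, length = 2, mean = 15/2 ≈ 7.500
Minimum mean = 1.000, attained e.g. along the cycle 0 → 0 with weight 1 and length 1. So λ(A) = 1/1 = 1.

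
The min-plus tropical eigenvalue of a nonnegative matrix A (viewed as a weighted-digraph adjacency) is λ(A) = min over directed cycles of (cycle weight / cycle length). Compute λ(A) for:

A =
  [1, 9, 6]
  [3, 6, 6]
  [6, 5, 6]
λ(A) = 1

Enumerate directed cycles and compute their means (weight / length). Sample:
  cycle 0 → 0: weight = 1, length = 1, mean = 1/1 ≈ 1.000
  cycle 1 → 1: weight = 6, length = 1, mean = 6/1 ≈ 6.000
  cycle 2 → 2: weight = 6, length = 1, mean = 6/1 ≈ 6.000
  cycle 0 → 1 → 0: weight = 12, length = 2, mean = 12/2 ≈ 6.000
  cycle 0 → 2 → 0: weight = 12, length = 2, mean = 12/2 ≈ 6.000
  cycle 1 → 0 → 1: weight = 12, length = 2, mean = 12/2 ≈ 6.000
Minimum mean = 1.000, attained e.g. along the cycle 0 → 0 with weight 1 and length 1. So λ(A) = 1/1 = 1.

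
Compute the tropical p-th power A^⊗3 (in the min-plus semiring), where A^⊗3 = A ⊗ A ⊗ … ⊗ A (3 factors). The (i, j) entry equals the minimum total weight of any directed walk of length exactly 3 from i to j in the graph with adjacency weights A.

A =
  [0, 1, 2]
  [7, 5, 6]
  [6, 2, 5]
A^⊗3 =
  [0, 1, 2]
  [7, 8, 9]
  [6, 7, 8]

Each entry (A^⊗3)_ij equals the minimum over all length-3 walks i = v_0 → v_1 → … → v_3 = j of Σ_t A[v_t][v_{t+1}]. For example, for (i, j) = (0, 2) we minimise over 9 possible intermediate vertex sequences; the minimum is 2, attained along the walk 0 → 0 → 0 → 2.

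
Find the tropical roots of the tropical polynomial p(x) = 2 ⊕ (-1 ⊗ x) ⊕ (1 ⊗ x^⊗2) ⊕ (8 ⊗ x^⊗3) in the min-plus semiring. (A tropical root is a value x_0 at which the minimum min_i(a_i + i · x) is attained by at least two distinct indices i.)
Roots: {-7, -2, 3}

Each tropical root is a break point of the lower envelope of the lines y = a_i + i · x (there are 4 lines, with slopes 0, 1, ..., 3). Only the lines that attain the minimum somewhere contribute to roots; other lines are dominated. Here the surviving (envelope) indices are i = 3, i = 2, i = 1, i = 0.
Intersections between consecutive envelope lines give the roots: for adjacent envelope indices i < j the intersection is x = (a_i − a_j) / (j − i). Reading off the sorted break points: {-7, -2, 3}.
Verification: at each break x_0, at least two indices attain the minimum of min_i(a_i + i · x_0).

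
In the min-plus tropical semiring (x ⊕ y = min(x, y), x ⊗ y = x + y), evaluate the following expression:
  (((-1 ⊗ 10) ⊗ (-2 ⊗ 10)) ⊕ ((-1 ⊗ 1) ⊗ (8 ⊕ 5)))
(((-1 ⊗ 10) ⊗ (-2 ⊗ 10)) ⊕ ((-1 ⊗ 1) ⊗ (8 ⊕ 5))) = 5

Expand innermost to outermost. Recall ⊕ takes the minimum of its arguments and ⊗ takes their sum. Working out the expression (((-1 ⊗ 10) ⊗ (-2 ⊗ 10)) ⊕ ((-1 ⊗ 1) ⊗ (8 ⊕ 5))) gives 5.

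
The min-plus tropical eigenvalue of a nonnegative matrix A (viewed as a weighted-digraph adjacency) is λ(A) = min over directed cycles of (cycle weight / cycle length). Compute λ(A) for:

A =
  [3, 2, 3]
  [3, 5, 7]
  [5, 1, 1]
λ(A) = 1

Enumerate directed cycles and compute their means (weight / length). Sample:
  cycle 0 → 0: weight = 3, length = 1, mean = 3/1 ≈ 3.000
  cycle 1 → 1: weight = 5, length = 1, mean = 5/1 ≈ 5.000
  cycle 2 → 2: weight = 1, length = 1, mean = 1/1 ≈ 1.000
  cycle 0 → 1 → 0: weight = 5, length = 2, mean = 5/2 ≈ 2.500
  cycle 0 → 2 → 0: weight = 8, length = 2, mean = 8/2 ≈ 4.000
  cycle 1 → 0 → 1: weight = 5, length = 2, mean = 5/2 ≈ 2.500
Minimum mean = 1.000, attained e.g. along the cycle 2 → 2 with weight 1 and length 1. So λ(A) = 1/1 = 1.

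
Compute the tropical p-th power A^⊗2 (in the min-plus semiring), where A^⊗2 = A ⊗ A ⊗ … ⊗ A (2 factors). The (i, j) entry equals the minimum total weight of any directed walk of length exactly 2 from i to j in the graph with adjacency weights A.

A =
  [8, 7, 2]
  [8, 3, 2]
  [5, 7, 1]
A^⊗2 =
  [7, 9, 3]
  [7, 6, 3]
  [6, 8, 2]

Each entry (A^⊗2)_ij equals the minimum over all length-2 walks i = v_0 → v_1 → … → v_2 = j of Σ_t A[v_t][v_{t+1}]. For example, for (i, j) = (0, 2) we minimise over 3 possible intermediate vertex sequences; the minimum is 3, attained along the walk 0 → 2 → 2.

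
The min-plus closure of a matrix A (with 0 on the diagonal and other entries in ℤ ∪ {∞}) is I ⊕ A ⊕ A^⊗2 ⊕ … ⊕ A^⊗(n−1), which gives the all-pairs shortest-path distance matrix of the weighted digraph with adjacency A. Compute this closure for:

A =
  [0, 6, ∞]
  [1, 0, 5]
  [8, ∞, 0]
Closure =
  [0, 6, 11]
  [1, 0, 5]
  [8, 14, 0]

This is the Floyd-Warshall all-pairs shortest-path computation. For each intermediate vertex k = 0, 1, …, 2, update dist[i][j] ← min(dist[i][j], dist[i][k] + dist[k][j]). The final matrix gives, for each (i, j), the minimum total weight of any directed path from i to j (possibly empty when i = j).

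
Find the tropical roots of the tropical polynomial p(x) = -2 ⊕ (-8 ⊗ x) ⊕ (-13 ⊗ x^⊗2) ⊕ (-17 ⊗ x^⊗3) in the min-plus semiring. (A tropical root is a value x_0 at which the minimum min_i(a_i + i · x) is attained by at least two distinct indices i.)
Roots: {4, 5, 6}

Each tropical root is a break point of the lower envelope of the lines y = a_i + i · x (there are 4 lines, with slopes 0, 1, ..., 3). Only the lines that attain the minimum somewhere contribute to roots; other lines are dominated. Here the surviving (envelope) indices are i = 3, i = 2, i = 1, i = 0.
Intersections between consecutive envelope lines give the roots: for adjacent envelope indices i < j the intersection is x = (a_i − a_j) / (j − i). Reading off the sorted break points: {4, 5, 6}.
Verification: at each break x_0, at least two indices attain the minimum of min_i(a_i + i · x_0).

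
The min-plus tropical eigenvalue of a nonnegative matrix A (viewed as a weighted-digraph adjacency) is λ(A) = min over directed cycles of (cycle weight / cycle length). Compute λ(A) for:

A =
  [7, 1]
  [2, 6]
λ(A) = 3/2

Enumerate directed cycles and compute their means (weight / length). Sample:
  cycle 0 → 0: weight = 7, length = 1, mean = 7/1 ≈ 7.000
  cycle 1 → 1: weight = 6, length = 1, mean = 6/1 ≈ 6.000
  cycle 0 → 1 → 0: weight = 3, length = 2, mean = 3/2 ≈ 1.500
  cycle 1 → 0 → 1: weight = 3, length = 2, mean = 3/2 ≈ 1.500
Minimum mean = 1.500, attained e.g. along the cycle 0 → 1 → 0 with weight 3 and length 2. So λ(A) = 3/2 = 3/2.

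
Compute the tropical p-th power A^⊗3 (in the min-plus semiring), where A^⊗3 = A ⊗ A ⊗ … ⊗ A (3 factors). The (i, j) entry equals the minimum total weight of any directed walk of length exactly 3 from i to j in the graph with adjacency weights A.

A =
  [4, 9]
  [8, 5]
A^⊗3 =
  [12, 17]
  [16, 15]

Each entry (A^⊗3)_ij equals the minimum over all length-3 walks i = v_0 → v_1 → … → v_3 = j of Σ_t A[v_t][v_{t+1}]. For example, for (i, j) = (0, 1) we minimise over 4 possible intermediate vertex sequences; the minimum is 17, attained along the walk 0 → 0 → 0 → 1.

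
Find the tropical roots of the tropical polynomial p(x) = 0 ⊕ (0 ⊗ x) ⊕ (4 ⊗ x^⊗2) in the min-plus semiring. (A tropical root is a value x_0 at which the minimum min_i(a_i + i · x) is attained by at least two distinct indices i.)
Roots: {-4, 0}

Each tropical root is a break point of the lower envelope of the lines y = a_i + i · x (there are 3 lines, with slopes 0, 1, ..., 2). Only the lines that attain the minimum somewhere contribute to roots; other lines are dominated. Here the surviving (envelope) indices are i = 2, i = 1, i = 0.
Intersections between consecutive envelope lines give the roots: for adjacent envelope indices i < j the intersection is x = (a_i − a_j) / (j − i). Reading off the sorted break points: {-4, 0}.
Verification: at each break x_0, at least two indices attain the minimum of min_i(a_i + i · x_0).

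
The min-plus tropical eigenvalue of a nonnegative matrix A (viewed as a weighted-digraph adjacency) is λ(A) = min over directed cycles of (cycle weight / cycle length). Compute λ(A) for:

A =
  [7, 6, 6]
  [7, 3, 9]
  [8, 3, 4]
λ(A) = 3

Enumerate directed cycles and compute their means (weight / length). Sample:
  cycle 0 → 0: weight = 7, length = 1, mean = 7/1 ≈ 7.000
  cycle 1 → 1: weight = 3, length = 1, mean = 3/1 ≈ 3.000
  cycle 2 → 2: weight = 4, length = 1, mean = 4/1 ≈ 4.000
  cycle 0 → 1 → 0: weight = 13, length = 2, mean = 13/2 ≈ 6.500
  cycle 0 → 2 → 0: weight = 14, length = 2, mean = 14/2 ≈ 7.000
  cycle 1 → 0 → 1: weight = 13, length = 2, mean = 13/2 ≈ 6.500
Minimum mean = 3.000, attained e.g. along the cycle 1 → 1 with weight 3 and length 1. So λ(A) = 3/1 = 3.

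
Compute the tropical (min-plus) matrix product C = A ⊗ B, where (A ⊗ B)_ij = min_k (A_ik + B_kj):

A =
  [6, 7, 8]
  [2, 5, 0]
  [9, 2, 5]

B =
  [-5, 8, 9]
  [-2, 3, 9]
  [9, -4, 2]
A ⊗ B =
  [1, 4, 10]
  [-3, -4, 2]
  [0, 1, 7]

Apply the min-plus product entry-by-entry:
  C[0][0] = min over k of (A[0][0] + B[0][0] = 6 + -5 = 1, A[0][1] + B[1][0] = 7 + -2 = 5, A[0][2] + B[2][0] = 8 + 9 = 17) = 1 (attained at k = 0)
  C[0][1] = min over k of (A[0][0] + B[0][1] = 6 + 8 = 14, A[0][1] + B[1][1] = 7 + 3 = 10, A[0][2] + B[2][1] = 8 + -4 = 4) = 4 (attained at k = 2)
  C[0][2] = min over k of (A[0][0] + B[0][2] = 6 + 9 = 15, A[0][1] + B[1][2] = 7 + 9 = 16, A[0][2] + B[2][2] = 8 + 2 = 10) = 10 (attained at k = 2)
  C[1][0] = min over k of (A[1][0] + B[0][0] = 2 + -5 = -3, A[1][1] + B[1][0] = 5 + -2 = 3, A[1][2] + B[2][0] = 0 + 9 = 9) = -3 (attained at k = 0)
  C[1][1] = min over k of (A[1][0] + B[0][1] = 2 + 8 = 10, A[1][1] + B[1][1] = 5 + 3 = 8, A[1][2] + B[2][1] = 0 + -4 = -4) = -4 (attained at k = 2)
  C[1][2] = min over k of (A[1][0] + B[0][2] = 2 + 9 = 11, A[1][1] + B[1][2] = 5 + 9 = 14, A[1][2] + B[2][2] = 0 + 2 = 2) = 2 (attained at k = 2)
  C[2][0] = min over k of (A[2][0] + B[0][0] = 9 + -5 = 4, A[2][1] + B[1][0] = 2 + -2 = 0, A[2][2] + B[2][0] = 5 + 9 = 14) = 0 (attained at k = 1)
  C[2][1] = min over k of (A[2][0] + B[0][1] = 9 + 8 = 17, A[2][1] + B[1][1] = 2 + 3 = 5, A[2][2] + B[2][1] = 5 + -4 = 1) = 1 (attained at k = 2)
  C[2][2] = min over k of (A[2][0] + B[0][2] = 9 + 9 = 18, A[2][1] + B[1][2] = 2 + 9 = 11, A[2][2] + B[2][2] = 5 + 2 = 7) = 7 (attained at k = 2)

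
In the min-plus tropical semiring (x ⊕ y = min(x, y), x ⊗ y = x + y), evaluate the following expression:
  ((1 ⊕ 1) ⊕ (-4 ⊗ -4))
((1 ⊕ 1) ⊕ (-4 ⊗ -4)) = -8

Expand innermost to outermost. Recall ⊕ takes the minimum of its arguments and ⊗ takes their sum. Working out the expression ((1 ⊕ 1) ⊕ (-4 ⊗ -4)) gives -8.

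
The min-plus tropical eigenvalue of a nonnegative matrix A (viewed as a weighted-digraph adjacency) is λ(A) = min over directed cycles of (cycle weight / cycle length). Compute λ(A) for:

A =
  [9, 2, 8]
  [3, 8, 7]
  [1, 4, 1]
λ(A) = 1

Enumerate directed cycles and compute their means (weight / length). Sample:
  cycle 0 → 0: weight = 9, length = 1, mean = 9/1 ≈ 9.000
  cycle 1 → 1: weight = 8, length = 1, mean = 8/1 ≈ 8.000
  cycle 2 → 2: weight = 1, length = 1, mean = 1/1 ≈ 1.000
  cycle 0 → 1 → 0: weight = 5, length = 2, mean = 5/2 ≈ 2.500
  cycle 0 → 2 → 0: weight = 9, length = 2, mean = 9/2 ≈ 4.500
  cycle 1 → 0 → 1: weight = 5, length = 2, mean = 5/2 ≈ 2.500
Minimum mean = 1.000, attained e.g. along the cycle 2 → 2 with weight 1 and length 1. So λ(A) = 1/1 = 1.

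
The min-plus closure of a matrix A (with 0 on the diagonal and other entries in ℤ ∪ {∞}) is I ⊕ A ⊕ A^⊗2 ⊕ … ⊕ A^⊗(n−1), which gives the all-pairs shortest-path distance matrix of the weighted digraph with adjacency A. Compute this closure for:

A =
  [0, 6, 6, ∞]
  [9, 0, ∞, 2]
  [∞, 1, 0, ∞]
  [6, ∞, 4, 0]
Closure =
  [0, 6, 6, 8]
  [8, 0, 6, 2]
  [9, 1, 0, 3]
  [6, 5, 4, 0]

This is the Floyd-Warshall all-pairs shortest-path computation. For each intermediate vertex k = 0, 1, …, 3, update dist[i][j] ← min(dist[i][j], dist[i][k] + dist[k][j]). The final matrix gives, for each (i, j), the minimum total weight of any directed path from i to j (possibly empty when i = j).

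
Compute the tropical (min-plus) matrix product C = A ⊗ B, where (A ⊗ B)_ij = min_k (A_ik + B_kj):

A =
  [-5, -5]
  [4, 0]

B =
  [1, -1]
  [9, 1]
A ⊗ B =
  [-4, -6]
  [5, 1]

Apply the min-plus product entry-by-entry:
  C[0][0] = min over k of (A[0][0] + B[0][0] = -5 + 1 = -4, A[0][1] + B[1][0] = -5 + 9 = 4) = -4 (attained at k = 0)
  C[0][1] = min over k of (A[0][0] + B[0][1] = -5 + -1 = -6, A[0][1] + B[1][1] = -5 + 1 = -4) = -6 (attained at k = 0)
  C[1][0] = min over k of (A[1][0] + B[0][0] = 4 + 1 = 5, A[1][1] + B[1][0] = 0 + 9 = 9) = 5 (attained at k = 0)
  C[1][1] = min over k of (A[1][0] + B[0][1] = 4 + -1 = 3, A[1][1] + B[1][1] = 0 + 1 = 1) = 1 (attained at k = 1)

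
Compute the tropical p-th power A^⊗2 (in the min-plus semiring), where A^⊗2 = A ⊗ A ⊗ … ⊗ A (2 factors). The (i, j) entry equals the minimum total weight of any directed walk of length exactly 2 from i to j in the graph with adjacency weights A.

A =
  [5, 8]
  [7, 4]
A^⊗2 =
  [10, 12]
  [11, 8]

Each entry (A^⊗2)_ij equals the minimum over all length-2 walks i = v_0 → v_1 → … → v_2 = j of Σ_t A[v_t][v_{t+1}]. For example, for (i, j) = (0, 1) we minimise over 2 possible intermediate vertex sequences; the minimum is 12, attained along the walk 0 → 1 → 1.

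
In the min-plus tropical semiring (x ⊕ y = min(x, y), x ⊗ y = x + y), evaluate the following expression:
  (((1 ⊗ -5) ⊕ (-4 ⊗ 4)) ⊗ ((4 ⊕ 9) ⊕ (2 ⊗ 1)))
(((1 ⊗ -5) ⊕ (-4 ⊗ 4)) ⊗ ((4 ⊕ 9) ⊕ (2 ⊗ 1))) = -1

Expand innermost to outermost. Recall ⊕ takes the minimum of its arguments and ⊗ takes their sum. Working out the expression (((1 ⊗ -5) ⊕ (-4 ⊗ 4)) ⊗ ((4 ⊕ 9) ⊕ (2 ⊗ 1))) gives -1.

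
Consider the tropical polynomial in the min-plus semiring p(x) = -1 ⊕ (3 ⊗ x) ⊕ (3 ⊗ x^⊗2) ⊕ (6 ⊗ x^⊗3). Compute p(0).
p(0) = -1

A tropical monomial a ⊗ x^⊗i evaluates to a + i · x. Evaluating each term at x = 0:
  Term 0 contributes -1 + 0 · 0 = -1
  Term 1 contributes 3 + 1 · 0 = 3
  Term 2 contributes 3 + 2 · 0 = 3
  Term 3 contributes 6 + 3 · 0 = 6
p(0) = ⊕ of these = min[-1, 3, 3, 6] = -1.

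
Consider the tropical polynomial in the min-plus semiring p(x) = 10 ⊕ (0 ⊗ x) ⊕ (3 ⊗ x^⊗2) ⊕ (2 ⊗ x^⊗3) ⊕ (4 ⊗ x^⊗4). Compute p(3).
p(3) = 3

A tropical monomial a ⊗ x^⊗i evaluates to a + i · x. Evaluating each term at x = 3:
  Term 0 contributes 10 + 0 · 3 = 10
  Term 1 contributes 0 + 1 · 3 = 3
  Term 2 contributes 3 + 2 · 3 = 9
  Term 3 contributes 2 + 3 · 3 = 11
  Term 4 contributes 4 + 4 · 3 = 16
p(3) = ⊕ of these = min[10, 3, 9, 11, 16] = 3.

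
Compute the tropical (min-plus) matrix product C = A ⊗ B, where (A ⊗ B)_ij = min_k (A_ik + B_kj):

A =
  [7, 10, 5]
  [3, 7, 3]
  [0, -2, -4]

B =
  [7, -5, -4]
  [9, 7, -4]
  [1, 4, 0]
A ⊗ B =
  [6, 2, 3]
  [4, -2, -1]
  [-3, -5, -6]

Apply the min-plus product entry-by-entry:
  C[0][0] = min over k of (A[0][0] + B[0][0] = 7 + 7 = 14, A[0][1] + B[1][0] = 10 + 9 = 19, A[0][2] + B[2][0] = 5 + 1 = 6) = 6 (attained at k = 2)
  C[0][1] = min over k of (A[0][0] + B[0][1] = 7 + -5 = 2, A[0][1] + B[1][1] = 10 + 7 = 17, A[0][2] + B[2][1] = 5 + 4 = 9) = 2 (attained at k = 0)
  C[0][2] = min over k of (A[0][0] + B[0][2] = 7 + -4 = 3, A[0][1] + B[1][2] = 10 + -4 = 6, A[0][2] + B[2][2] = 5 + 0 = 5) = 3 (attained at k = 0)
  C[1][0] = min over k of (A[1][0] + B[0][0] = 3 + 7 = 10, A[1][1] + B[1][0] = 7 + 9 = 16, A[1][2] + B[2][0] = 3 + 1 = 4) = 4 (attained at k = 2)
  C[1][1] = min over k of (A[1][0] + B[0][1] = 3 + -5 = -2, A[1][1] + B[1][1] = 7 + 7 = 14, A[1][2] + B[2][1] = 3 + 4 = 7) = -2 (attained at k = 0)
  C[1][2] = min over k of (A[1][0] + B[0][2] = 3 + -4 = -1, A[1][1] + B[1][2] = 7 + -4 = 3, A[1][2] + B[2][2] = 3 + 0 = 3) = -1 (attained at k = 0)
  C[2][0] = min over k of (A[2][0] + B[0][0] = 0 + 7 = 7, A[2][1] + B[1][0] = -2 + 9 = 7, A[2][2] + B[2][0] = -4 + 1 = -3) = -3 (attained at k = 2)
  C[2][1] = min over k of (A[2][0] + B[0][1] = 0 + -5 = -5, A[2][1] + B[1][1] = -2 + 7 = 5, A[2][2] + B[2][1] = -4 + 4 = 0) = -5 (attained at k = 0)
  C[2][2] = min over k of (A[2][0] + B[0][2] = 0 + -4 = -4, A[2][1] + B[1][2] = -2 + -4 = -6, A[2][2] + B[2][2] = -4 + 0 = -4) = -6 (attained at k = 1)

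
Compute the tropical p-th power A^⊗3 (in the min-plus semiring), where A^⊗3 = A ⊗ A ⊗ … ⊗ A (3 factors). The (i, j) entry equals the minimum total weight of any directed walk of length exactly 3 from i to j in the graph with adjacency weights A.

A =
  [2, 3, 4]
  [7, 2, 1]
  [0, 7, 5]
A^⊗3 =
  [4, 7, 6]
  [3, 4, 5]
  [4, 5, 4]

Each entry (A^⊗3)_ij equals the minimum over all length-3 walks i = v_0 → v_1 → … → v_3 = j of Σ_t A[v_t][v_{t+1}]. For example, for (i, j) = (0, 2) we minimise over 9 possible intermediate vertex sequences; the minimum is 6, attained along the walk 0 → 0 → 1 → 2.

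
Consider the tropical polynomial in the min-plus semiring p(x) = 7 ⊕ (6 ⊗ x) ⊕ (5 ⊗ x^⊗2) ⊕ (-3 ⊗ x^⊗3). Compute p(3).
p(3) = 6

A tropical monomial a ⊗ x^⊗i evaluates to a + i · x. Evaluating each term at x = 3:
  Term 0 contributes 7 + 0 · 3 = 7
  Term 1 contributes 6 + 1 · 3 = 9
  Term 2 contributes 5 + 2 · 3 = 11
  Term 3 contributes -3 + 3 · 3 = 6
p(3) = ⊕ of these = min[7, 9, 11, 6] = 6.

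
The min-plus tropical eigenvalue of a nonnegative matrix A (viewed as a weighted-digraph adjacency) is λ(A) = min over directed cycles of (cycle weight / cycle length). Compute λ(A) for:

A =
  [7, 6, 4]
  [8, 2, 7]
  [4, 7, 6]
λ(A) = 2

Enumerate directed cycles and compute their means (weight / length). Sample:
  cycle 0 → 0: weight = 7, length = 1, mean = 7/1 ≈ 7.000
  cycle 1 → 1: weight = 2, length = 1, mean = 2/1 ≈ 2.000
  cycle 2 → 2: weight = 6, length = 1, mean = 6/1 ≈ 6.000
  cycle 0 → 1 → 0: weight = 14, length = 2, mean = 14/2 ≈ 7.000
  cycle 0 → 2 → 0: weight = 8, length = 2, mean = 8/2 ≈ 4.000
  cycle 1 → 0 → 1: weight = 14, length = 2, mean = 14/2 ≈ 7.000
Minimum mean = 2.000, attained e.g. along the cycle 1 → 1 with weight 2 and length 1. So λ(A) = 2/1 = 2.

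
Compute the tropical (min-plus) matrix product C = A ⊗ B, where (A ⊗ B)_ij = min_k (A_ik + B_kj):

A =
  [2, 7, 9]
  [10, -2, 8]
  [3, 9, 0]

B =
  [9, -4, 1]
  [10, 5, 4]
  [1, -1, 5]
A ⊗ B =
  [10, -2, 3]
  [8, 3, 2]
  [1, -1, 4]

Apply the min-plus product entry-by-entry:
  C[0][0] = min over k of (A[0][0] + B[0][0] = 2 + 9 = 11, A[0][1] + B[1][0] = 7 + 10 = 17, A[0][2] + B[2][0] = 9 + 1 = 10) = 10 (attained at k = 2)
  C[0][1] = min over k of (A[0][0] + B[0][1] = 2 + -4 = -2, A[0][1] + B[1][1] = 7 + 5 = 12, A[0][2] + B[2][1] = 9 + -1 = 8) = -2 (attained at k = 0)
  C[0][2] = min over k of (A[0][0] + B[0][2] = 2 + 1 = 3, A[0][1] + B[1][2] = 7 + 4 = 11, A[0][2] + B[2][2] = 9 + 5 = 14) = 3 (attained at k = 0)
  C[1][0] = min over k of (A[1][0] + B[0][0] = 10 + 9 = 19, A[1][1] + B[1][0] = -2 + 10 = 8, A[1][2] + B[2][0] = 8 + 1 = 9) = 8 (attained at k = 1)
  C[1][1] = min over k of (A[1][0] + B[0][1] = 10 + -4 = 6, A[1][1] + B[1][1] = -2 + 5 = 3, A[1][2] + B[2][1] = 8 + -1 = 7) = 3 (attained at k = 1)
  C[1][2] = min over k of (A[1][0] + B[0][2] = 10 + 1 = 11, A[1][1] + B[1][2] = -2 + 4 = 2, A[1][2] + B[2][2] = 8 + 5 = 13) = 2 (attained at k = 1)
  C[2][0] = min over k of (A[2][0] + B[0][0] = 3 + 9 = 12, A[2][1] + B[1][0] = 9 + 10 = 19, A[2][2] + B[2][0] = 0 + 1 = 1) = 1 (attained at k = 2)
  C[2][1] = min over k of (A[2][0] + B[0][1] = 3 + -4 = -1, A[2][1] + B[1][1] = 9 + 5 = 14, A[2][2] + B[2][1] = 0 + -1 = -1) = -1 (attained at k = 0)
  C[2][2] = min over k of (A[2][0] + B[0][2] = 3 + 1 = 4, A[2][1] + B[1][2] = 9 + 4 = 13, A[2][2] + B[2][2] = 0 + 5 = 5) = 4 (attained at k = 0)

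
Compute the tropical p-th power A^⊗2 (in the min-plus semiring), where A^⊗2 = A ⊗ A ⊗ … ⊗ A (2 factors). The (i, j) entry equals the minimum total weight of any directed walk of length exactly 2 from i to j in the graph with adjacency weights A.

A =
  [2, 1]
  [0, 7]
A^⊗2 =
  [1, 3]
  [2, 1]

Each entry (A^⊗2)_ij equals the minimum over all length-2 walks i = v_0 → v_1 → … → v_2 = j of Σ_t A[v_t][v_{t+1}]. For example, for (i, j) = (0, 1) we minimise over 2 possible intermediate vertex sequences; the minimum is 3, attained along the walk 0 → 0 → 1.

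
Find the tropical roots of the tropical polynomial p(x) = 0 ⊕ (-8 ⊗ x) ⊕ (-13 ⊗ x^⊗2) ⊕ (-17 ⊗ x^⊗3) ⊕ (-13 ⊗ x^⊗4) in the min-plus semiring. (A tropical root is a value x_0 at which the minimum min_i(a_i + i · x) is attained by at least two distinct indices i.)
Roots: {-4, 4, 5, 8}

Each tropical root is a break point of the lower envelope of the lines y = a_i + i · x (there are 5 lines, with slopes 0, 1, ..., 4). Only the lines that attain the minimum somewhere contribute to roots; other lines are dominated. Here the surviving (envelope) indices are i = 4, i = 3, i = 2, i = 1, i = 0.
Intersections between consecutive envelope lines give the roots: for adjacent envelope indices i < j the intersection is x = (a_i − a_j) / (j − i). Reading off the sorted break points: {-4, 4, 5, 8}.
Verification: at each break x_0, at least two indices attain the minimum of min_i(a_i + i · x_0).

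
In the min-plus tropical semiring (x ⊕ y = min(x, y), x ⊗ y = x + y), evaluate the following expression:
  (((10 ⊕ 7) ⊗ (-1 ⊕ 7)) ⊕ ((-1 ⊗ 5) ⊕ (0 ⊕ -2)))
(((10 ⊕ 7) ⊗ (-1 ⊕ 7)) ⊕ ((-1 ⊗ 5) ⊕ (0 ⊕ -2))) = -2

Expand innermost to outermost. Recall ⊕ takes the minimum of its arguments and ⊗ takes their sum. Working out the expression (((10 ⊕ 7) ⊗ (-1 ⊕ 7)) ⊕ ((-1 ⊗ 5) ⊕ (0 ⊕ -2))) gives -2.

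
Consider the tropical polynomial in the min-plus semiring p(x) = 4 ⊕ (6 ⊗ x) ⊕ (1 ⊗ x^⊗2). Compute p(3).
p(3) = 4

A tropical monomial a ⊗ x^⊗i evaluates to a + i · x. Evaluating each term at x = 3:
  Term 0 contributes 4 + 0 · 3 = 4
  Term 1 contributes 6 + 1 · 3 = 9
  Term 2 contributes 1 + 2 · 3 = 7
p(3) = ⊕ of these = min[4, 9, 7] = 4.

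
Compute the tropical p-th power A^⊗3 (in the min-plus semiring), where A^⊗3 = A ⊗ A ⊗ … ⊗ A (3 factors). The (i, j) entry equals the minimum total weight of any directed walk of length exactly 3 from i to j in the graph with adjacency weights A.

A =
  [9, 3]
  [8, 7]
A^⊗3 =
  [18, 14]
  [19, 18]

Each entry (A^⊗3)_ij equals the minimum over all length-3 walks i = v_0 → v_1 → … → v_3 = j of Σ_t A[v_t][v_{t+1}]. For example, for (i, j) = (0, 1) we minimise over 4 possible intermediate vertex sequences; the minimum is 14, attained along the walk 0 → 1 → 0 → 1.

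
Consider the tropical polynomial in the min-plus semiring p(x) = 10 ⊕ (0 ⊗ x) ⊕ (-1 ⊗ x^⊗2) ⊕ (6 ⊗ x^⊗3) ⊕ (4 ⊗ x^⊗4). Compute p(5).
p(5) = 5

A tropical monomial a ⊗ x^⊗i evaluates to a + i · x. Evaluating each term at x = 5:
  Term 0 contributes 10 + 0 · 5 = 10
  Term 1 contributes 0 + 1 · 5 = 5
  Term 2 contributes -1 + 2 · 5 = 9
  Term 3 contributes 6 + 3 · 5 = 21
  Term 4 contributes 4 + 4 · 5 = 24
p(5) = ⊕ of these = min[10, 5, 9, 21, 24] = 5.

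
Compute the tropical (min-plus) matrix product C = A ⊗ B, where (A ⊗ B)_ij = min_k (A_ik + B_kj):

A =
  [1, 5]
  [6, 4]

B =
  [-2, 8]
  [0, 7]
A ⊗ B =
  [-1, 9]
  [4, 11]

Apply the min-plus product entry-by-entry:
  C[0][0] = min over k of (A[0][0] + B[0][0] = 1 + -2 = -1, A[0][1] + B[1][0] = 5 + 0 = 5) = -1 (attained at k = 0)
  C[0][1] = min over k of (A[0][0] + B[0][1] = 1 + 8 = 9, A[0][1] + B[1][1] = 5 + 7 = 12) = 9 (attained at k = 0)
  C[1][0] = min over k of (A[1][0] + B[0][0] = 6 + -2 = 4, A[1][1] + B[1][0] = 4 + 0 = 4) = 4 (attained at k = 0)
  C[1][1] = min over k of (A[1][0] + B[0][1] = 6 + 8 = 14, A[1][1] + B[1][1] = 4 + 7 = 11) = 11 (attained at k = 1)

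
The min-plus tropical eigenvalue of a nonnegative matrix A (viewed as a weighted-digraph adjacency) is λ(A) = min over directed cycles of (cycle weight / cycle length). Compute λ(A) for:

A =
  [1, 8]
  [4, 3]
λ(A) = 1

Enumerate directed cycles and compute their means (weight / length). Sample:
  cycle 0 → 0: weight = 1, length = 1, mean = 1/1 ≈ 1.000
  cycle 1 → 1: weight = 3, length = 1, mean = 3/1 ≈ 3.000
  cycle 0 → 1 → 0: weight = 12, length = 2, mean = 12/2 ≈ 6.000
  cycle 1 → 0 → 1: weight = 12, length = 2, mean = 12/2 ≈ 6.000
Minimum mean = 1.000, attained e.g. along the cycle 0 → 0 with weight 1 and length 1. So λ(A) = 1/1 = 1.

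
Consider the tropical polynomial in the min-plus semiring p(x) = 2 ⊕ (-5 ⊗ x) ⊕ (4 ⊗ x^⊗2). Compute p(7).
p(7) = 2

A tropical monomial a ⊗ x^⊗i evaluates to a + i · x. Evaluating each term at x = 7:
  Term 0 contributes 2 + 0 · 7 = 2
  Term 1 contributes -5 + 1 · 7 = 2
  Term 2 contributes 4 + 2 · 7 = 18
p(7) = ⊕ of these = min[2, 2, 18] = 2.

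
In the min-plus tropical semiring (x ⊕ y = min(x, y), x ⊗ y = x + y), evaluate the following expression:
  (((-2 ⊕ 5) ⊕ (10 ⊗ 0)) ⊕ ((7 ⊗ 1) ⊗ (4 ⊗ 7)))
(((-2 ⊕ 5) ⊕ (10 ⊗ 0)) ⊕ ((7 ⊗ 1) ⊗ (4 ⊗ 7))) = -2

Expand innermost to outermost. Recall ⊕ takes the minimum of its arguments and ⊗ takes their sum. Working out the expression (((-2 ⊕ 5) ⊕ (10 ⊗ 0)) ⊕ ((7 ⊗ 1) ⊗ (4 ⊗ 7))) gives -2.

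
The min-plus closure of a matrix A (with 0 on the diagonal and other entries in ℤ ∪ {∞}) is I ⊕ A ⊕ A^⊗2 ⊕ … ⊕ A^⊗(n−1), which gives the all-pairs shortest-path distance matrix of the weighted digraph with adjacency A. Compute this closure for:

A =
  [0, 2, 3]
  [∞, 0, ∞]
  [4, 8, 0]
Closure =
  [0, 2, 3]
  [∞, 0, ∞]
  [4, 6, 0]

This is the Floyd-Warshall all-pairs shortest-path computation. For each intermediate vertex k = 0, 1, …, 2, update dist[i][j] ← min(dist[i][j], dist[i][k] + dist[k][j]). The final matrix gives, for each (i, j), the minimum total weight of any directed path from i to j (possibly empty when i = j).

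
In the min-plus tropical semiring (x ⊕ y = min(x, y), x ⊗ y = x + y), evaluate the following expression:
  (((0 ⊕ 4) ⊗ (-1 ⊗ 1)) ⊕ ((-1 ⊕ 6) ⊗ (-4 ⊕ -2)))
(((0 ⊕ 4) ⊗ (-1 ⊗ 1)) ⊕ ((-1 ⊕ 6) ⊗ (-4 ⊕ -2))) = -5

Expand innermost to outermost. Recall ⊕ takes the minimum of its arguments and ⊗ takes their sum. Working out the expression (((0 ⊕ 4) ⊗ (-1 ⊗ 1)) ⊕ ((-1 ⊕ 6) ⊗ (-4 ⊕ -2))) gives -5.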